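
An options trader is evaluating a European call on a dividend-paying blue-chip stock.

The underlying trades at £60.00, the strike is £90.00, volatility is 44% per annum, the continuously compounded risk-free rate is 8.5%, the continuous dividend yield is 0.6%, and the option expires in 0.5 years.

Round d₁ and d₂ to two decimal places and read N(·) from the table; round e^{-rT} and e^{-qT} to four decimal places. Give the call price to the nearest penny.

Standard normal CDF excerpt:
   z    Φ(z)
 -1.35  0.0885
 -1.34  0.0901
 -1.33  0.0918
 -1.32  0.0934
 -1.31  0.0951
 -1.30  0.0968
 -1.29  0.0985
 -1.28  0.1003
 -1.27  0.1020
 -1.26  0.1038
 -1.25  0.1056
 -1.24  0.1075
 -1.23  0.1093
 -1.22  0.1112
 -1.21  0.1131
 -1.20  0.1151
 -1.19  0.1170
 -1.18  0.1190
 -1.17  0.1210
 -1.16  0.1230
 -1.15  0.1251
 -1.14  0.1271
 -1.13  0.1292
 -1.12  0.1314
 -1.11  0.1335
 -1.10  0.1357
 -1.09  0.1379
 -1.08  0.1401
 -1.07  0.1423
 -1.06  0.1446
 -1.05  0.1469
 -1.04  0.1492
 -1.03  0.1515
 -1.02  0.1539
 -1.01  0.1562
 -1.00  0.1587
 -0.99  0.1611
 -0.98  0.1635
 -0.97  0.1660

σ√T = 0.44 × 0.7071 = 0.3111
ln(S/K) + (r − q + σ²/2)T = ln(60/90) + (0.085 − 0.006 + 0.44²/2)·0.5 = -0.4055 + 0.0879 = -0.3176
d₁ = -0.3176 / 0.3111 = -1.0207 → -1.02
d₂ = d₁ − σ√T = -1.0207 − 0.3111 = -1.3318 → -1.33
exp(−qT) = exp(−0.006·0.5) = 0.9970;  exp(−rT) = exp(−0.085·0.5) = 0.9584
C = 60·0.9970·N(-1.02) − 90·0.9584·N(-1.33) = 60·0.9970·0.1539 − 90·0.9584·0.0918 = 9.2063 − 7.9183 = 1.2880

£1.29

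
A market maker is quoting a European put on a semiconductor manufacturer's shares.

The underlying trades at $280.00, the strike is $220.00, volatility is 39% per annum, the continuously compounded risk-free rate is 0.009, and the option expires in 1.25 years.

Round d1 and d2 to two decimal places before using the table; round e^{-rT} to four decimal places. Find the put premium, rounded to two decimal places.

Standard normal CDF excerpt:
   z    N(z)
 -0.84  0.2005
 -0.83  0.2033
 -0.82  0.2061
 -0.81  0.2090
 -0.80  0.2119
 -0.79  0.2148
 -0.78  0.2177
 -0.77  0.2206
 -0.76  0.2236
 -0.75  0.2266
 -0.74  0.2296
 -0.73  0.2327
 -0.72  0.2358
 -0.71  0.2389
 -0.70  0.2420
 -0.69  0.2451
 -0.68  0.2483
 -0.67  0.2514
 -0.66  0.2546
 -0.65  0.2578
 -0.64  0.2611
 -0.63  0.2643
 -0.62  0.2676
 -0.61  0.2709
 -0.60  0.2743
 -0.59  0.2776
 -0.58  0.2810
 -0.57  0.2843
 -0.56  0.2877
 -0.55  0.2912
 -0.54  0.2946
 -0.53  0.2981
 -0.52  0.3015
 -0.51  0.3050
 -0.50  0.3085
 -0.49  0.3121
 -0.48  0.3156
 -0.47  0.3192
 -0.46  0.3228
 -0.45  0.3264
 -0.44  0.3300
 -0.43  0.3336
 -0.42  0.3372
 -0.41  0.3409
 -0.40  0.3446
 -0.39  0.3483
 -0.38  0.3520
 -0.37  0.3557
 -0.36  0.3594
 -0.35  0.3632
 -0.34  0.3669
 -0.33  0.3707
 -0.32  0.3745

T = 1.25;  σ√T = 0.4360
ln(S/K) + (r + σ²/2)T = ln(280/220) + (0.009 + 0.39²/2)·1.25 = 0.2412 + 0.1063 = 0.3475
d₁ = 0.3475 / 0.4360 = 0.7969 → 0.80
d₂ = d₁ − σ√T = 0.7969 − 0.4360 = 0.3609 → 0.36
e^(−rT) = e^(−0.009·1.25) = 0.9888
N(−d₂) = N(-0.36) = 0.3594;  N(−d₁) = N(-0.80) = 0.2119
P = 220·0.9888·0.3594 − 280·0.2119 = 78.1824 − 59.3320 = 18.8504

$18.85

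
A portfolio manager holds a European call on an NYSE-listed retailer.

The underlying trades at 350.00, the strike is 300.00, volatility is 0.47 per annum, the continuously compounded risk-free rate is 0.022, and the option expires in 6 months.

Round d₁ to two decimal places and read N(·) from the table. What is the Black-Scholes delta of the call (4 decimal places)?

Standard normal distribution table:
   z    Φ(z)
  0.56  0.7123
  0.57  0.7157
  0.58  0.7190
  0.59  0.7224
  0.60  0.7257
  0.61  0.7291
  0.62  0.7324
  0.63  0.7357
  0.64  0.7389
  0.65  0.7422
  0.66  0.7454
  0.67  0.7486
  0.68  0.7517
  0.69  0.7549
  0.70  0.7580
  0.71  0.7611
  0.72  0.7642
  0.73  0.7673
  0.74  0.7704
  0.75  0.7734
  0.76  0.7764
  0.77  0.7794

σ√T = 0.47·√0.5 = 0.3323
d₁ = [ln(350/300) + (0.022 + 0.47²/2)·0.5] / 0.3323 = [0.1542 + 0.0662] / 0.3323 = 0.6631 → 0.66
N(d₁) = N(0.66) = 0.7454
Δ_call = N(d₁) = 0.7454

0.7454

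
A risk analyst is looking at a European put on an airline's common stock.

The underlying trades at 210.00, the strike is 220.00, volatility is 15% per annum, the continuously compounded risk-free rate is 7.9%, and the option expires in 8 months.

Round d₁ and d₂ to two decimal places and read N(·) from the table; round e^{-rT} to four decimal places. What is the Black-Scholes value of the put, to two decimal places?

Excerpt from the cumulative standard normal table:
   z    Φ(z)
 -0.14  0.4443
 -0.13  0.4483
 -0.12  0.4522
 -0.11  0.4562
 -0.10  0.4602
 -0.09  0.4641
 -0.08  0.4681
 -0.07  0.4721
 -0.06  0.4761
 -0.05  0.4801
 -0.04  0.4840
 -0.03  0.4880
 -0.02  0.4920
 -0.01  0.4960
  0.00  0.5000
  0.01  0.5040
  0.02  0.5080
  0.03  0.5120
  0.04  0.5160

σ√T = 0.15 × 0.8165 = 0.1225
d₁ = [ln(210/220) + (0.079 + 0.15²/2)·0.6667] / 0.1225 = [-0.0465 + 0.0602] / 0.1225 = 0.1114 ⇒ 0.11
d₂ = d₁ − σ√T = 0.1114 − 0.1225 = -0.0111 ⇒ -0.01
exp(−rT) = exp(−0.079·0.6667) = 0.9487
P = 220·0.9487·N(0.01) − 210·N(-0.11) = 220·0.9487·0.5040 − 210·0.4562 = 105.1919 − 95.8020 = 9.3899

9.39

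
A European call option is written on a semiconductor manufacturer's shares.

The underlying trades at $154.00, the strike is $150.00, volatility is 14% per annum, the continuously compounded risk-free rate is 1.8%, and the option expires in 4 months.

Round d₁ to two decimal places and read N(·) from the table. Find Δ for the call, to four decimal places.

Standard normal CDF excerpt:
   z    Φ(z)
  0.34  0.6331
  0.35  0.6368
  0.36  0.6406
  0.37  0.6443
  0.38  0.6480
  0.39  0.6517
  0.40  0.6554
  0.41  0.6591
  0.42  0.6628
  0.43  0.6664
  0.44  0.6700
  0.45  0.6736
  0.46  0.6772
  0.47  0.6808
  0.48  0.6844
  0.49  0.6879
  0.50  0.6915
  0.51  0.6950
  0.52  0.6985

T = 0.3333;  σ√T = 0.0808
ln(S/K) + (r + σ²/2)T = ln(154/150) + (0.018 + 0.14²/2)·0.3333 = 0.0263 + 0.0093 = 0.0356
d₁ = 0.0356 / 0.0808 = 0.4402 ⇒ 0.44
N(d₁) = N(0.44) = 0.6700
Δ_call = N(d₁) = 0.6700

0.6700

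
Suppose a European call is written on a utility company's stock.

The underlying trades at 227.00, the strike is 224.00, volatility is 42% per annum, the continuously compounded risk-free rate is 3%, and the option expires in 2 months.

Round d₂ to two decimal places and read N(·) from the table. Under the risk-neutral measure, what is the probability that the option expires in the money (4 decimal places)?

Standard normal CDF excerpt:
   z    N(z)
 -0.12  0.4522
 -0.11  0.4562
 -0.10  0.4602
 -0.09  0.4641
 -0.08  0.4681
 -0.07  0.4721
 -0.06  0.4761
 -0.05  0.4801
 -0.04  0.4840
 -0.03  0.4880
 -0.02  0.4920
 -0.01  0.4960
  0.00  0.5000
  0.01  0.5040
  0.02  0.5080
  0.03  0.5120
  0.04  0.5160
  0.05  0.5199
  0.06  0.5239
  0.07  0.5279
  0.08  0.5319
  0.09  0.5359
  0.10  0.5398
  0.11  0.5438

σ√T = 0.42·√0.1667 = 0.1715
ln(S/K) + (r + σ²/2)T = ln(227/224) + (0.03 + 0.42²/2)·0.1667 = 0.0133 + 0.0197 = 0.0330
d₁ = 0.0330 / 0.1715 = 0.1925 ⇒ 0.19
d₂ = d₁ − σ√T = 0.1925 − 0.1715 = 0.0210 ⇒ 0.02
Risk-neutral Pr[S_T > K] = N(d₂) = N(0.02) = 0.5080

0.5080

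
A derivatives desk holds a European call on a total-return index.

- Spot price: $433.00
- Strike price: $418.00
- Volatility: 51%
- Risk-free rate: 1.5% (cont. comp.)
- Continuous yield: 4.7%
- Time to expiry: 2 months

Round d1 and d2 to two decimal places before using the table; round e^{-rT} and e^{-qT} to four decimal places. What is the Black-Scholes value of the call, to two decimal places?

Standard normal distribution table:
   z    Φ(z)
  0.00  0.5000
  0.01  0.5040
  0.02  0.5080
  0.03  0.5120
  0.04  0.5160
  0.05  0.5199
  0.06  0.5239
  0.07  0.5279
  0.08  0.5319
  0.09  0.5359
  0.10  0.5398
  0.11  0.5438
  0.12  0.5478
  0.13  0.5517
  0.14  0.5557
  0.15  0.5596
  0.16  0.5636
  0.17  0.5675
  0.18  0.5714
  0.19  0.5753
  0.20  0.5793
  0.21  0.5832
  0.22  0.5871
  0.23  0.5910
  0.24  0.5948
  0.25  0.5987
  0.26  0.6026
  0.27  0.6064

$42.07

T = 0.1667;  σ√T = 0.2082
d₁ = [ln(433/418) + (0.015 − 0.047 + ½·0.51²)·0.1667] / (σ√T) = (0.0353 + 0.0163) / 0.2082 = 0.2478 which rounds to 0.25
d₂ = 0.2478 − 0.2082 = 0.0396 which rounds to 0.04
exp(−qT) = exp(−0.047·0.1667) = 0.9922;  exp(−rT) = exp(−0.015·0.1667) = 0.9975
N(d₁) = N(0.25) = 0.5987;  N(d₂) = N(0.04) = 0.5160
C = 433·0.9922·0.5987 − 418·0.9975·0.5160 = 257.2151 − 215.1488 = 42.0663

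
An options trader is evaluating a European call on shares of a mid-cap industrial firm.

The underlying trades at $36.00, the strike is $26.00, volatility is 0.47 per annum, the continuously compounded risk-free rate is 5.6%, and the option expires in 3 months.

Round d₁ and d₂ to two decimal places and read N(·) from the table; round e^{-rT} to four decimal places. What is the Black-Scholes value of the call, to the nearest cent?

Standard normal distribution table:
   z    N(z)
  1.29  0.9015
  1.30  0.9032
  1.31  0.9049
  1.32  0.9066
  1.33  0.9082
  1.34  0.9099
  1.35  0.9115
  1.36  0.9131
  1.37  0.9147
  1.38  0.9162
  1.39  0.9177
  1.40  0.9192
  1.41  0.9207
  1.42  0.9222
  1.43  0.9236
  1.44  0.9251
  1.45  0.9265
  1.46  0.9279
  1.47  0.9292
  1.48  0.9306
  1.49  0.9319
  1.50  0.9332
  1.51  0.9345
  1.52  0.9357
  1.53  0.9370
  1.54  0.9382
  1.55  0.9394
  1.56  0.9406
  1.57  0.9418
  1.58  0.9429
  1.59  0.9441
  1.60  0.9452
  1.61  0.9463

$10.58

σ√T = 0.47·√0.25 = 0.2350
d₁ = [ln(36/26) + (0.056 + 0.47²/2)·0.25] / 0.2350 = [0.3254 + 0.0416] / 0.2350 = 1.5619 which rounds to 1.56
d₂ = d₁ − σ√T = 1.5619 − 0.2350 = 1.3269 which rounds to 1.33
e^(−rT) = e^(−0.056·0.25) = 0.9861
C = 36·N(1.56) − 26·0.9861·N(1.33) = 36·0.9406 − 26·0.9861·0.9082 = 33.8616 − 23.2850 = 10.5766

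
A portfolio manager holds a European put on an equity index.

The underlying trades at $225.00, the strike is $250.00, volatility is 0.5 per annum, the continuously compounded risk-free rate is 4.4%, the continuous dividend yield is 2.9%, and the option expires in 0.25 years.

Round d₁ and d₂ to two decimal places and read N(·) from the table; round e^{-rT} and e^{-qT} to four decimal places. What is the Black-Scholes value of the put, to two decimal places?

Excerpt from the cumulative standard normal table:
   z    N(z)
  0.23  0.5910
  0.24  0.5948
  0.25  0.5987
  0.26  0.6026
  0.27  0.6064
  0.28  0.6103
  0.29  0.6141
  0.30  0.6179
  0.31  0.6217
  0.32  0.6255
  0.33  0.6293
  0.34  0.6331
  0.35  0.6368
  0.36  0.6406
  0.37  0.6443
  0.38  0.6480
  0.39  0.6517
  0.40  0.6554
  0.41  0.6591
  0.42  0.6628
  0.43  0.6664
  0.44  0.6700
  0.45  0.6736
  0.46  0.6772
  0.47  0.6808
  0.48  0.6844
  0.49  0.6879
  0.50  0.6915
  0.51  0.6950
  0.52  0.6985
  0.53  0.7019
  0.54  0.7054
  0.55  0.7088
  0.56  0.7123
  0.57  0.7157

T = 0.25;  σ√T = 0.2500
d₁ = [ln(225/250) + (0.044 − 0.029 + 0.5²/2)·0.25] / 0.2500 = [-0.1054 + 0.0350] / 0.2500 = -0.2814 which rounds to -0.28
d₂ = d₁ − σ√T = -0.2814 − 0.2500 = -0.5314 which rounds to -0.53
e^(−qT) = e^(−0.029·0.25) = 0.9928;  e^(−rT) = e^(−0.044·0.25) = 0.9891
P = 250·0.9891·N(0.53) − 225·0.9928·N(0.28) = 250·0.9891·0.7019 − 225·0.9928·0.6103 = 173.5623 − 136.3288 = 37.2335

$37.23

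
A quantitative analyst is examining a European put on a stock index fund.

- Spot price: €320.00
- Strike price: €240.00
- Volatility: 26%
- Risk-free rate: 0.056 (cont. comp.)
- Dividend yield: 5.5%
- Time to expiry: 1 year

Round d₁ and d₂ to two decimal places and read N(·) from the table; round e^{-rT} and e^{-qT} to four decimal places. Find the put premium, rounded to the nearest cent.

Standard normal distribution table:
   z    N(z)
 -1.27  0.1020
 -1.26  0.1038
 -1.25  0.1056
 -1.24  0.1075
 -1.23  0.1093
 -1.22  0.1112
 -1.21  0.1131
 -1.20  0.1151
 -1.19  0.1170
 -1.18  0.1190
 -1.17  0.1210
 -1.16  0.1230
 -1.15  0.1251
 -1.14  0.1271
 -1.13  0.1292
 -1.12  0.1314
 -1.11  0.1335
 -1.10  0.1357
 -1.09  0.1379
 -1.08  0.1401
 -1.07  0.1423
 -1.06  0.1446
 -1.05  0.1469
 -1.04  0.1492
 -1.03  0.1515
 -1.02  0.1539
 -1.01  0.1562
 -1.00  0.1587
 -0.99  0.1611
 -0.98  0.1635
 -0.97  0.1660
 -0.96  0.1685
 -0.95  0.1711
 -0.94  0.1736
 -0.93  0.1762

€4.54

σ√T = 0.26 × 1.0000 = 0.2600
ln(S/K) + (r − q + σ²/2)T = ln(320/240) + (0.056 − 0.055 + 0.26²/2)·1 = 0.2877 + 0.0348 = 0.3225
d₁ = 0.3225 / 0.2600 = 1.2403 ⇒ 1.24
d₂ = d₁ − σ√T = 1.2403 − 0.2600 = 0.9803 ⇒ 0.98
exp(−qT) = exp(−0.055·1) = 0.9465;  exp(−rT) = exp(−0.056·1) = 0.9455
P = 240·0.9455·N(-0.98) − 320·0.9465·N(-1.24) = 240·0.9455·0.1635 − 320·0.9465·0.1075 = 37.1014 − 32.5596 = 4.5418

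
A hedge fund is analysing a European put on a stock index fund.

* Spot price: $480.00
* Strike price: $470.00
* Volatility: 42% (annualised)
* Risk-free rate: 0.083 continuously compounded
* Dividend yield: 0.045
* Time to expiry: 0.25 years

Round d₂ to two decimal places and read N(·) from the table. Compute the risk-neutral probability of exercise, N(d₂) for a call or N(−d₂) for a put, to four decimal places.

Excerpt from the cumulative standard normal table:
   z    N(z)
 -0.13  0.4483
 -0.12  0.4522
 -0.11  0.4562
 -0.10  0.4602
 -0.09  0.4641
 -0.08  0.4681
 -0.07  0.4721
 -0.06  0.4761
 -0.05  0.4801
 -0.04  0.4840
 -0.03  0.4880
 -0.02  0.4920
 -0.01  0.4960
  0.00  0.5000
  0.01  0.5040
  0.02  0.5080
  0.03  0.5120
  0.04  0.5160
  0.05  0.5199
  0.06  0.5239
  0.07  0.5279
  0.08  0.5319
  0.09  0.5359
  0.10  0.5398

0.4840

σ√T = 0.42 × 0.5000 = 0.2100
d₁ = [ln(480/470) + (0.083 − 0.045 + 0.42²/2)·0.25] / 0.2100 = [0.0211 + 0.0315] / 0.2100 = 0.2505 ⇒ 0.25
d₂ = d₁ − σ√T = 0.2505 − 0.2100 = 0.0405 ⇒ 0.04
Risk-neutral Pr[S_T < K] = N(−d₂) = N(-0.04) = 0.4840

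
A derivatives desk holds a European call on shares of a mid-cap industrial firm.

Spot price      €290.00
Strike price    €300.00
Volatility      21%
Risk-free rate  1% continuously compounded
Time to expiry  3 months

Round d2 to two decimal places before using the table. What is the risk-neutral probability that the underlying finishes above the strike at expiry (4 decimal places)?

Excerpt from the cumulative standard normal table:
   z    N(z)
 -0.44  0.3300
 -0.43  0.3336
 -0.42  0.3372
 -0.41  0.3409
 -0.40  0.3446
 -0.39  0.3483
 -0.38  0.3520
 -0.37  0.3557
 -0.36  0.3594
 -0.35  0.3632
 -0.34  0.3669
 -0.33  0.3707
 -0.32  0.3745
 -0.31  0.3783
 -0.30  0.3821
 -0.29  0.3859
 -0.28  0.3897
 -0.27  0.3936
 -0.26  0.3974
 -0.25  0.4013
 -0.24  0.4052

0.3632

T = 0.25;  σ√T = 0.1050
ln(S/K) + (r + σ²/2)T = ln(290/300) + (0.01 + 0.21²/2)·0.25 = -0.0339 + 0.0080 = -0.0259
d₁ = -0.0259 / 0.1050 = -0.2466 ⇒ -0.25
d₂ = d₁ − σ√T = -0.2466 − 0.1050 = -0.3516 ⇒ -0.35
Risk-neutral Pr[S_T > K] = N(d₂) = N(-0.35) = 0.3632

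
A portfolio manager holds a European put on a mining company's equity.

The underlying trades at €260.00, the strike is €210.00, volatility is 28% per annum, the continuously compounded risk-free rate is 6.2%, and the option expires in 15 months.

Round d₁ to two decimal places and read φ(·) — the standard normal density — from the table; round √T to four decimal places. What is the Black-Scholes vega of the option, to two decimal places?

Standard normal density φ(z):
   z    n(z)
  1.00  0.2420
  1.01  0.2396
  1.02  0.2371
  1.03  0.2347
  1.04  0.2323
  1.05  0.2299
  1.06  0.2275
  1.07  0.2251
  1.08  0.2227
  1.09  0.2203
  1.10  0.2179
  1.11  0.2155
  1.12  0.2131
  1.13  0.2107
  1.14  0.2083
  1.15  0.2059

64.04

σ√T = 0.28 × 1.1180 = 0.3130
d₁ = [ln(260/210) + (0.062 + 0.28²/2)·1.25] / 0.3130 = [0.2136 + 0.1265] / 0.3130 = 1.0863 ≈ 1.09
√T = √1.25 = 1.1180
φ(d₁) = φ(1.09) = 0.2203
vega = S·φ(d₁)·√T = 260·0.2203·1.1180 = 64.0368
(Call and put vega coincide under Black-Scholes.)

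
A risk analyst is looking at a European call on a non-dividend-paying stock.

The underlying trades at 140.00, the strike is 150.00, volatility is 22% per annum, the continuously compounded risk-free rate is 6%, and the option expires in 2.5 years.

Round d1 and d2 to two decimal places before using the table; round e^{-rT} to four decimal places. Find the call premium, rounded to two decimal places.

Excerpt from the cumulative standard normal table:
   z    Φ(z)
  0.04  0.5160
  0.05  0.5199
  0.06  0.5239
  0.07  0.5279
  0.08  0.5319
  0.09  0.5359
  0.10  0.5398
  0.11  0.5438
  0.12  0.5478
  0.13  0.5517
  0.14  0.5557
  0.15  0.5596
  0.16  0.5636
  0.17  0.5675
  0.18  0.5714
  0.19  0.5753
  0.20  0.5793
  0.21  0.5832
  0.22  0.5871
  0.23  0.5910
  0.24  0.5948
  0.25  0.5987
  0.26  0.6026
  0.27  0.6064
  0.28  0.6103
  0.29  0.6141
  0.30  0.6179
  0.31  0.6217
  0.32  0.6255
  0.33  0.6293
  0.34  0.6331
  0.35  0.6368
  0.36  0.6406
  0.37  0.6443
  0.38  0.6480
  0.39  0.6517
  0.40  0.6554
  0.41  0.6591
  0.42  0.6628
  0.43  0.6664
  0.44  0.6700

σ√T = 0.22 × 1.5811 = 0.3479
ln(S/K) + (r + σ²/2)T = ln(140/150) + (0.06 + 0.22²/2)·2.5 = -0.0690 + 0.2105 = 0.1415
d₁ = 0.1415 / 0.3479 = 0.4068 → 0.41
d₂ = d₁ − σ√T = 0.4068 − 0.3479 = 0.0590 → 0.06
e^(−rT) = e^(−0.06·2.5) = 0.8607
N(d₁) = N(0.41) = 0.6591;  N(d₂) = N(0.06) = 0.5239
C = 140·0.6591 − 150·0.8607·0.5239 = 92.2740 − 67.6381 = 24.6359

24.64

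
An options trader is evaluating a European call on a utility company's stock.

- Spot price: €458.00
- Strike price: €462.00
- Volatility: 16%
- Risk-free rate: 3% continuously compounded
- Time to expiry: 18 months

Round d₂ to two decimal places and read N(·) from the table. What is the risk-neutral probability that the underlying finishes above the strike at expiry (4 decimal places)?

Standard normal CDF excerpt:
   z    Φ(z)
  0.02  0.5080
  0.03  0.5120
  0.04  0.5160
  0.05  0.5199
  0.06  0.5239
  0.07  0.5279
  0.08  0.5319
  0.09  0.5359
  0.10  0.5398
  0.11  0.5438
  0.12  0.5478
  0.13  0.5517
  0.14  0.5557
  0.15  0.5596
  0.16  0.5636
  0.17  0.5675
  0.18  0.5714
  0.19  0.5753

0.5359

σ√T = 0.16 × 1.2247 = 0.1960
d₁ = [ln(458/462) + (0.03 + 0.16²/2)·1.5] / 0.1960 = [-0.0087 + 0.0642] / 0.1960 = 0.2832 ⇒ 0.28
d₂ = d₁ − σ√T = 0.2832 − 0.1960 = 0.0873 ⇒ 0.09
Pr(exercise) under Q = N(d₂) = 0.5359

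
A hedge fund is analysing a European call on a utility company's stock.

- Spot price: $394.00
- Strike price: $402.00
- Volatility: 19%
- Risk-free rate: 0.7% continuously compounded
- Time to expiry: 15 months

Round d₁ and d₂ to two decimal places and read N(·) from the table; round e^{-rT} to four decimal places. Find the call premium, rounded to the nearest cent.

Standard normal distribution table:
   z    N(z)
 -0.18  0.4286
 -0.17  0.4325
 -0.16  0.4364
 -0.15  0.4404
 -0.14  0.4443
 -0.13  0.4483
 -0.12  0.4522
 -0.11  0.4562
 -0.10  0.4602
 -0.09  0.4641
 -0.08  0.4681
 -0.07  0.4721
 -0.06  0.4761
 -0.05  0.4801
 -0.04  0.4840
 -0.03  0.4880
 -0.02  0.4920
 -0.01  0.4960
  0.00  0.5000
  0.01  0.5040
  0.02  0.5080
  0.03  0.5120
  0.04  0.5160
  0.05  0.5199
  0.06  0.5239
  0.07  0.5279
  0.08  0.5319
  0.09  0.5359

$30.93

σ√T = 0.19 × 1.1180 = 0.2124
ln(S/K) + (r + σ²/2)T = ln(394/402) + (0.007 + 0.19²/2)·1.25 = -0.0201 + 0.0313 = 0.0112
d₁ = 0.0112 / 0.2124 = 0.0528 which rounds to 0.05
d₂ = d₁ − σ√T = 0.0528 − 0.2124 = -0.1596 which rounds to -0.16
exp(−rT) = exp(−0.007·1.25) = 0.9913
N(d₁) = N(0.05) = 0.5199;  N(d₂) = N(-0.16) = 0.4364
C = 394·0.5199 − 402·0.9913·0.4364 = 204.8406 − 173.9065 = 30.9341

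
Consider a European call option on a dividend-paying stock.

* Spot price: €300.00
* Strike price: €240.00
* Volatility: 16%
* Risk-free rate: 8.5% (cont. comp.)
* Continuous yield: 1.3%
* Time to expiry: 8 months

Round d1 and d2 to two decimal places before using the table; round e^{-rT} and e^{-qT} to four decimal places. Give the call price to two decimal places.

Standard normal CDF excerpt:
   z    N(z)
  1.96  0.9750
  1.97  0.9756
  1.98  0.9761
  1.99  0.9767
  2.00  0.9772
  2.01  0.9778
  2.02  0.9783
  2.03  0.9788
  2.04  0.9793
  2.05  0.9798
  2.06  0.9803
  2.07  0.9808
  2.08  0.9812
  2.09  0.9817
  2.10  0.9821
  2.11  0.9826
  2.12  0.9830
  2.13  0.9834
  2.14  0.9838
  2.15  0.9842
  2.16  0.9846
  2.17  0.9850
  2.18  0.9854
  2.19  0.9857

€70.86

σ√T = 0.16·√0.6667 = 0.1306
d₁ = [ln(300/240) + (0.085 − 0.013 + 0.16²/2)·0.6667] / 0.1306 = [0.2231 + 0.0565] / 0.1306 = 2.1408 ≈ 2.14
d₂ = d₁ − σ√T = 2.1408 − 0.1306 = 2.0102 ≈ 2.01
e^(−qT) = e^(−0.013·0.6667) = 0.9914;  e^(−rT) = e^(−0.085·0.6667) = 0.9449
C = 300·0.9914·N(2.14) − 240·0.9449·N(2.01) = 300·0.9914·0.9838 − 240·0.9449·0.9778 = 292.6018 − 221.7416 = 70.8602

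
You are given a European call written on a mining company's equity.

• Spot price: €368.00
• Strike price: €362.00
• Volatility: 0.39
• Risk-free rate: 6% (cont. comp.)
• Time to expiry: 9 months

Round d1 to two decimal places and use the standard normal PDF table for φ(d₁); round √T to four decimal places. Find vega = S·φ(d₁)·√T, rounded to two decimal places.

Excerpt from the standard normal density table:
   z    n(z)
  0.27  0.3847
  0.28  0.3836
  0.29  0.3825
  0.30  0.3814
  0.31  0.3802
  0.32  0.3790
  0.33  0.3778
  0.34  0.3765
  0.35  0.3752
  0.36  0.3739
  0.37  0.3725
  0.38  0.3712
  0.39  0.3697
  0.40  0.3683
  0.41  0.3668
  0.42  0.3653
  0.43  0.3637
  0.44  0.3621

119.57

σ√T = 0.39·√0.75 = 0.3377
d₁ = [ln(368/362) + (0.06 + ½·0.39²)·0.75] / (σ√T) = (0.0164 + 0.1020) / 0.3377 = 0.3508 → 0.35
√T = √0.75 = 0.8660
φ(d₁) = φ(0.35) = 0.3752
vega = S·φ(d₁)·√T = 368·0.3752·0.8660 = 119.5717
(Vega is the same for a European call and put with the same parameters.)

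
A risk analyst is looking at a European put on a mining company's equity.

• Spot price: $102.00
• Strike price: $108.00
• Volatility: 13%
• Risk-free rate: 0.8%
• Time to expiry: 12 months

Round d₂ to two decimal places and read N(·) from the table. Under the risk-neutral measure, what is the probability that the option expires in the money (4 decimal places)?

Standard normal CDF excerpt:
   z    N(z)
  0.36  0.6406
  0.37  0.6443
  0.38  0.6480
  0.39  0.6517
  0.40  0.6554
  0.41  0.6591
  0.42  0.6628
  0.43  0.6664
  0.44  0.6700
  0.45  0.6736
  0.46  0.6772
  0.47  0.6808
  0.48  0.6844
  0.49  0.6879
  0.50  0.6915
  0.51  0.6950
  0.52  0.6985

0.6700

σ√T = 0.13 × 1.0000 = 0.1300
d₁ = [ln(102/108) + (0.008 + 0.13²/2)·1] / 0.1300 = [-0.0572 + 0.0164] / 0.1300 = -0.3131 which rounds to -0.31
d₂ = d₁ − σ√T = -0.3131 − 0.1300 = -0.4431 which rounds to -0.44
Pr(exercise) under Q = N(−d₂) = N(0.44) = 0.6700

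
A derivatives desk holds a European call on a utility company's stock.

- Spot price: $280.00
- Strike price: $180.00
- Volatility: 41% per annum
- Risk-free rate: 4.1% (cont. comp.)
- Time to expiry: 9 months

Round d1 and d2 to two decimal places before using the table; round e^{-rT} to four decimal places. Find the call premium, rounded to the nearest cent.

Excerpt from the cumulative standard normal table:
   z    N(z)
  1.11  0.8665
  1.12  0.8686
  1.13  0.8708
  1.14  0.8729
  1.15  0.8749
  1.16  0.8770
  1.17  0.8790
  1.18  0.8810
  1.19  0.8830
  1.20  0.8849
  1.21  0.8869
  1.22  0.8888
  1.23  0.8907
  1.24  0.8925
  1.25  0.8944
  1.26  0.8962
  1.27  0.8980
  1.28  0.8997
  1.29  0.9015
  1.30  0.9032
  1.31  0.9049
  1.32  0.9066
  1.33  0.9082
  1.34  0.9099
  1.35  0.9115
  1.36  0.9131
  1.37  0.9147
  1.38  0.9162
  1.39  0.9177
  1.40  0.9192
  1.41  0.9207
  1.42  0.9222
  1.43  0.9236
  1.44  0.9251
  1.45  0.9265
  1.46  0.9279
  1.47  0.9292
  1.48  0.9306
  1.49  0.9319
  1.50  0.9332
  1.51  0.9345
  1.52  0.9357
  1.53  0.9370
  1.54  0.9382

$108.95

σ√T = 0.41 × 0.8660 = 0.3551
d₁ = [ln(280/180) + (0.041 + ½·0.41²)·0.75] / (σ√T) = (0.4418 + 0.0938) / 0.3551 = 1.5085 ⇒ 1.51
d₂ = 1.5085 − 0.3551 = 1.1534 ⇒ 1.15
exp(−rT) = exp(−0.041·0.75) = 0.9697
C = 280·N(1.51) − 180·0.9697·N(1.15) = 280·0.9345 − 180·0.9697·0.8749 = 261.6600 − 152.7103 = 108.9497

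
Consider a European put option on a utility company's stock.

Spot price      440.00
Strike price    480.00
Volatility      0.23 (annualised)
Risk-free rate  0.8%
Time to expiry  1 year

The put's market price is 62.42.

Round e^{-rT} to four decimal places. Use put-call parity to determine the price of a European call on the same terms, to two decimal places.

e^(−rT) = e^(−0.008·1) = 0.9920
Put-call parity: C − P = S − K·e^(−rT) = 440 − 480·0.9920 = 440 − 476.1600 = -36.1600
C = P + (C − P) = 62.42 + (-36.1600) = 26.2600

26.26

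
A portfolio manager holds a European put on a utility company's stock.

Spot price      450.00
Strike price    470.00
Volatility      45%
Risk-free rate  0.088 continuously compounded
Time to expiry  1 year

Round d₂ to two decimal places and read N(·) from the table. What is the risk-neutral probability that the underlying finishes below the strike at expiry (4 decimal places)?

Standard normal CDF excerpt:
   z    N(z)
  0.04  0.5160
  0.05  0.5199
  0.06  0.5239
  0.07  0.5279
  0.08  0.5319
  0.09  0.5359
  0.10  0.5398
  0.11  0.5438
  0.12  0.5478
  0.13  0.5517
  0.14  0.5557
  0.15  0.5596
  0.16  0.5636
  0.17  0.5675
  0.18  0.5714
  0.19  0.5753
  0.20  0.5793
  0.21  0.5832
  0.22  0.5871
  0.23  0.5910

0.5517

σ√T = 0.45 × 1.0000 = 0.4500
d₁ = [ln(450/470) + (0.088 + 0.45²/2)·1] / 0.4500 = [-0.0435 + 0.1893] / 0.4500 = 0.3239 ≈ 0.32
d₂ = d₁ − σ√T = 0.3239 − 0.4500 = -0.1261 ≈ -0.13
Pr(exercise) under Q = N(−d₂) = N(0.13) = 0.5517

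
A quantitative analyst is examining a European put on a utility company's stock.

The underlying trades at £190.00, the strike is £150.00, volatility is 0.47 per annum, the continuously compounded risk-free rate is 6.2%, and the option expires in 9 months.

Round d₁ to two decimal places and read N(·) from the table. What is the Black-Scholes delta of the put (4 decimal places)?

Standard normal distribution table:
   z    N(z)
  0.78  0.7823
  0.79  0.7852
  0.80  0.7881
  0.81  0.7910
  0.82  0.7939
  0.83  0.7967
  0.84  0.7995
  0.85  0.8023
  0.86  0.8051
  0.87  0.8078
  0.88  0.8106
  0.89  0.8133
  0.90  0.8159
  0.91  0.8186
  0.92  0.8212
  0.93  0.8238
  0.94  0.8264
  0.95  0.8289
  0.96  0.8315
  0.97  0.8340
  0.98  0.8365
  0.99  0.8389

σ√T = 0.47 × 0.8660 = 0.4070
d₁ = [ln(190/150) + (0.062 + 0.47²/2)·0.75] / 0.4070 = [0.2364 + 0.1293] / 0.4070 = 0.8985 ⇒ 0.90
N(d₁) = N(0.90) = 0.8159
Δ_put = N(d₁) − 1 = 0.8159 − 1 = -0.1841

-0.1841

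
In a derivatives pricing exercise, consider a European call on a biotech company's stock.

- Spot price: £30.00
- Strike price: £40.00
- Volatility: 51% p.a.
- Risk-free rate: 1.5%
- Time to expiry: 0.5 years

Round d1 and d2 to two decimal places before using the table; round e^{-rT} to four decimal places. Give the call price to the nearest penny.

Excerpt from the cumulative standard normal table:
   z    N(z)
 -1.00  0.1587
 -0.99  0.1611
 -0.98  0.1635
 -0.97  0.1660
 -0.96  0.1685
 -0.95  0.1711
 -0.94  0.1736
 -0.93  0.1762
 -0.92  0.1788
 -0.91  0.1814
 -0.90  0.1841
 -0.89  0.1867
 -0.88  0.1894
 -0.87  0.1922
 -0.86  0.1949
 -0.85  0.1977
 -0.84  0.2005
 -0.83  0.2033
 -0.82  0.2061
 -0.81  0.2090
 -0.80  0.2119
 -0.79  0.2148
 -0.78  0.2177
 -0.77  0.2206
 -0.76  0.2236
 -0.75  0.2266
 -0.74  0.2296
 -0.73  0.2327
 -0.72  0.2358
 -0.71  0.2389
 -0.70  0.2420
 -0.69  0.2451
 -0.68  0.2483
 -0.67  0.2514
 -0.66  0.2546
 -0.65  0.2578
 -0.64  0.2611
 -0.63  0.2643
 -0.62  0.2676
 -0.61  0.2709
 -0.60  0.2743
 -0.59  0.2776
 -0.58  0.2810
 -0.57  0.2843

σ√T = 0.51·√0.5 = 0.3606
ln(S/K) + (r + σ²/2)T = ln(30/40) + (0.015 + 0.51²/2)·0.5 = -0.2877 + 0.0725 = -0.2152
d₁ = -0.2152 / 0.3606 = -0.5966 ⇒ -0.60
d₂ = d₁ − σ√T = -0.5966 − 0.3606 = -0.9572 ⇒ -0.96
exp(−rT) = exp(−0.015·0.5) = 0.9925
C = 30·N(-0.60) − 40·0.9925·N(-0.96) = 30·0.2743 − 40·0.9925·0.1685 = 8.2290 − 6.6895 = 1.5395

£1.54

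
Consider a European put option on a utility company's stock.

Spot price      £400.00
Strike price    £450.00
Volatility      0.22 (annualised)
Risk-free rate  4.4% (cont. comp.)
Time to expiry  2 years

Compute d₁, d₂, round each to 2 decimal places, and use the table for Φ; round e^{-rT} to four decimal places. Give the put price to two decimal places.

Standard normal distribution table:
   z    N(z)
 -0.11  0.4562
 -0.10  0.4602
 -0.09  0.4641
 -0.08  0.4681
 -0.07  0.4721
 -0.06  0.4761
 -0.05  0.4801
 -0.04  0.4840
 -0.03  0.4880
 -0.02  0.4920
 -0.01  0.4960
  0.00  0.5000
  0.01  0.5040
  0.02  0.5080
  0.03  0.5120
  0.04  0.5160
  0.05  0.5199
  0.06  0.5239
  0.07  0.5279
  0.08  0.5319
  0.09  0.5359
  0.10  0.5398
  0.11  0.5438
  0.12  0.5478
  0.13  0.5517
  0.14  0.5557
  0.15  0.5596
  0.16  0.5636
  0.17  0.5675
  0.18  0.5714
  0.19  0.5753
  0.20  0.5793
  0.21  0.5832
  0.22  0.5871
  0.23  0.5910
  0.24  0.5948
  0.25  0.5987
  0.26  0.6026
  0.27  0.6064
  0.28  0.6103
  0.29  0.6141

σ√T = 0.22·√2 = 0.3111
d₁ = [ln(400/450) + (0.044 + ½·0.22²)·2] / (σ√T) = (-0.1178 + 0.1364) / 0.3111 = 0.0598 → 0.06
d₂ = 0.0598 − 0.3111 = -0.2513 → -0.25
e^(−rT) = e^(−0.044·2) = 0.9158
P = 450·0.9158·N(0.25) − 400·N(-0.06) = 450·0.9158·0.5987 − 400·0.4761 = 246.7303 − 190.4400 = 56.2903

£56.29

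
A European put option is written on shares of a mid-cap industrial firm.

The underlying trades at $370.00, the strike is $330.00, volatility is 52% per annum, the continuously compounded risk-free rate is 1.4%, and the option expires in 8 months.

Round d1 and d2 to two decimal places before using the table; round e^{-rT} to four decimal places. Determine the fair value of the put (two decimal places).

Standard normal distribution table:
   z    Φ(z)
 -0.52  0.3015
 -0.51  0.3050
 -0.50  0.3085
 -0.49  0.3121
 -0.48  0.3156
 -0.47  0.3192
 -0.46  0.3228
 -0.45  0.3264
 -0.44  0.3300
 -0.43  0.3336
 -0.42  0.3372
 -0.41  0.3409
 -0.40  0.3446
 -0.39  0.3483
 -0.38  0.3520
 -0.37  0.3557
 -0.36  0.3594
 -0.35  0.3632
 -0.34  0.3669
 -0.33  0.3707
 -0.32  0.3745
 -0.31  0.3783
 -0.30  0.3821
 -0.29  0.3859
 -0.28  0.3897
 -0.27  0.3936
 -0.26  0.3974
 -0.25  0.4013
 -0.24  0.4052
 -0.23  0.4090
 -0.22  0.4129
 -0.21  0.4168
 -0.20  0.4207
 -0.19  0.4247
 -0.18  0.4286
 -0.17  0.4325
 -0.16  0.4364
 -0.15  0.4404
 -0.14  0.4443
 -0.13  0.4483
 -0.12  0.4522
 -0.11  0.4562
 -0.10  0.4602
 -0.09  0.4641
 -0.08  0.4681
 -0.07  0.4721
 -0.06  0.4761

$38.89

T = 0.6667;  σ√T = 0.4246
d₁ = [ln(370/330) + (0.014 + ½·0.52²)·0.6667] / (σ√T) = (0.1144 + 0.0995) / 0.4246 = 0.5037 which rounds to 0.50
d₂ = 0.5037 − 0.4246 = 0.0792 which rounds to 0.08
e^(−rT) = e^(−0.014·0.6667) = 0.9907
P = 330·0.9907·N(-0.08) − 370·N(-0.50) = 330·0.9907·0.4681 − 370·0.3085 = 153.0364 − 114.1450 = 38.8914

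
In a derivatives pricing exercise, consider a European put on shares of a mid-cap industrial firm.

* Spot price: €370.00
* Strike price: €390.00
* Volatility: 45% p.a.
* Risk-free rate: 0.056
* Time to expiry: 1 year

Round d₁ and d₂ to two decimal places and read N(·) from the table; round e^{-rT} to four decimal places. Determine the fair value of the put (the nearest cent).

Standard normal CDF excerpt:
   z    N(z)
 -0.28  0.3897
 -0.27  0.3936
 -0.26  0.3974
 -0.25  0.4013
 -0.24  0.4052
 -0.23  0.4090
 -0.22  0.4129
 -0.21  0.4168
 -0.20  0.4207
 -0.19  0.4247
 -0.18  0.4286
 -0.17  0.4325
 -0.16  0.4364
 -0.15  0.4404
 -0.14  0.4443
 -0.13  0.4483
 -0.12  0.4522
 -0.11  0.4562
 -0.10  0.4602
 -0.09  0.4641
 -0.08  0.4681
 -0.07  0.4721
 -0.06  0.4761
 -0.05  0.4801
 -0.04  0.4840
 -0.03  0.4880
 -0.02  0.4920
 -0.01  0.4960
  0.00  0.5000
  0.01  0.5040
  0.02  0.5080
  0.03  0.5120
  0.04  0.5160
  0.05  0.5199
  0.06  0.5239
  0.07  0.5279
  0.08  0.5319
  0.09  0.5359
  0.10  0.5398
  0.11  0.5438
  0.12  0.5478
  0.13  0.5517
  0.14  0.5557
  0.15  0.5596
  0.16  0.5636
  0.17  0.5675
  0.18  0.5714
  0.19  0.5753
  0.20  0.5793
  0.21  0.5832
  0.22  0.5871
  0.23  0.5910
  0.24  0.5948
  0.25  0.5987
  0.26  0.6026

σ√T = 0.45·√1 = 0.4500
d₁ = [ln(370/390) + (0.056 + 0.45²/2)·1] / 0.4500 = [-0.0526 + 0.1573] / 0.4500 = 0.2325 → 0.23
d₂ = d₁ − σ√T = 0.2325 − 0.4500 = -0.2175 → -0.22
e^(−rT) = e^(−0.056·1) = 0.9455
N(−d₂) = N(0.22) = 0.5871;  N(−d₁) = N(-0.23) = 0.4090
P = 390·0.9455·0.5871 − 370·0.4090 = 216.4902 − 151.3300 = 65.1602

€65.16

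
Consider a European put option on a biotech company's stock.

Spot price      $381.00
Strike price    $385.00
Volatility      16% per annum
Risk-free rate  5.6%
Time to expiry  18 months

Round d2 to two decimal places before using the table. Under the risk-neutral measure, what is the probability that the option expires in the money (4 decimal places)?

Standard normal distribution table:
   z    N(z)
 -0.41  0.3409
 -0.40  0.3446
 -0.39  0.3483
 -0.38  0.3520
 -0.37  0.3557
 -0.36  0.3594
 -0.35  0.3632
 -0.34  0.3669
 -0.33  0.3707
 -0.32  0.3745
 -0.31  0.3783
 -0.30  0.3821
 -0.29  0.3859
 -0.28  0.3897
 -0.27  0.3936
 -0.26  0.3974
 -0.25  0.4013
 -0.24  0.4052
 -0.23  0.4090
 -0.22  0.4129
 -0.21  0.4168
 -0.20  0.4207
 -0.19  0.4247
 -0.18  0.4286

T = 1.5;  σ√T = 0.1960
d₁ = [ln(381/385) + (0.056 + ½·0.16²)·1.5] / (σ√T) = (-0.0104 + 0.1032) / 0.1960 = 0.4733 which rounds to 0.47
d₂ = 0.4733 − 0.1960 = 0.2774 which rounds to 0.28
Pr(exercise) under Q = N(−d₂) = N(-0.28) = 0.3897

0.3897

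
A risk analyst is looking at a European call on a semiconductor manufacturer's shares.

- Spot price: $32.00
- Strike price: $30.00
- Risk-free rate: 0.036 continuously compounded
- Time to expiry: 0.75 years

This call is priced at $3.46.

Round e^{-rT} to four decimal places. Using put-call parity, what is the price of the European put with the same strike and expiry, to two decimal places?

$0.66

exp(−rT) = exp(−0.036·0.75) = 0.9734
Put-call parity: C − P = S − K·e^(−rT) = 32 − 30·0.9734 = 32 − 29.2020 = 2.7980
P = C − (C − P) = 3.46 − (2.7980) = 0.6620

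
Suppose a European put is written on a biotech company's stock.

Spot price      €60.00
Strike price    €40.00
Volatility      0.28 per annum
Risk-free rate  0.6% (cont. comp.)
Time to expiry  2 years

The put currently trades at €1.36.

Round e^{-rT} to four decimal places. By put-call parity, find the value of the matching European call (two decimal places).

e^(−rT) = e^(−0.006·2) = 0.9881
Put-call parity: C − P = S − K·e^(−rT) = 60 − 40·0.9881 = 60 − 39.5240 = 20.4760
C = P + (C − P) = 1.36 + (20.4760) = 21.8360

€21.84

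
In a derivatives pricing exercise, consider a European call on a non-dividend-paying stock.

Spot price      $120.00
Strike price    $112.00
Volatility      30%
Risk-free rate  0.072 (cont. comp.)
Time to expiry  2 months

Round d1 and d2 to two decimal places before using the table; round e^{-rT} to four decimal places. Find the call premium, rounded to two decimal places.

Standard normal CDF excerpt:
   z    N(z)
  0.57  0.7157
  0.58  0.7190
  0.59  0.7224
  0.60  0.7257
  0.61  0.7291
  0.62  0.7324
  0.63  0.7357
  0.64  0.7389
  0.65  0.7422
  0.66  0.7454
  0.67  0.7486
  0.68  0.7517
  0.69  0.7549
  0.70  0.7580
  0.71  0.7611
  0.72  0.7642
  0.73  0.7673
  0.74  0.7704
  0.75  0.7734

T = 0.1667;  σ√T = 0.1225
ln(S/K) + (r + σ²/2)T = ln(120/112) + (0.072 + 0.3²/2)·0.1667 = 0.0690 + 0.0195 = 0.0885
d₁ = 0.0885 / 0.1225 = 0.7225 ≈ 0.72
d₂ = d₁ − σ√T = 0.7225 − 0.1225 = 0.6001 ≈ 0.60
exp(−rT) = exp(−0.072·0.1667) = 0.9881
N(d₁) = N(0.72) = 0.7642;  N(d₂) = N(0.60) = 0.7257
C = 120·0.7642 − 112·0.9881·0.7257 = 91.7040 − 80.3112 = 11.3928

$11.39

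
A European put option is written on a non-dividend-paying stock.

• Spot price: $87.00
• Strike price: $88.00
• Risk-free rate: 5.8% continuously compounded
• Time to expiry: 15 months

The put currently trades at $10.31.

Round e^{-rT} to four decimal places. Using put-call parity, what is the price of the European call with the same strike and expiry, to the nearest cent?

$15.46

exp(−rT) = exp(−0.058·1.25) = 0.9301
Put-call parity: C − P = S − K·e^(−rT) = 87 − 88·0.9301 = 87 − 81.8488 = 5.1512
C = P + (C − P) = 10.31 + (5.1512) = 15.4612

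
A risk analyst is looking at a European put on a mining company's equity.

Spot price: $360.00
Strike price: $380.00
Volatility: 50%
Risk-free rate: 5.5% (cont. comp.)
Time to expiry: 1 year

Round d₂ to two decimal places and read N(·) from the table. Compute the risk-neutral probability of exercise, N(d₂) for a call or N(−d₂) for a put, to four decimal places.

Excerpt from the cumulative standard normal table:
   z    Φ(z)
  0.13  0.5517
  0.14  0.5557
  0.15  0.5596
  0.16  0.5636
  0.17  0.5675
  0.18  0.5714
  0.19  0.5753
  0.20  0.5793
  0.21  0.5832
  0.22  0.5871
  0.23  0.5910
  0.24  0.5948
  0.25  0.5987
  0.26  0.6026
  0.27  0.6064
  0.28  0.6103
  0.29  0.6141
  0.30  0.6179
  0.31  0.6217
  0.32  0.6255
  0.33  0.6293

σ√T = 0.5 × 1.0000 = 0.5000
d₁ = [ln(360/380) + (0.055 + 0.5²/2)·1] / 0.5000 = [-0.0541 + 0.1800] / 0.5000 = 0.2519 which rounds to 0.25
d₂ = d₁ − σ√T = 0.2519 − 0.5000 = -0.2481 which rounds to -0.25
Risk-neutral Pr[S_T < K] = N(−d₂) = N(0.25) = 0.5987

0.5987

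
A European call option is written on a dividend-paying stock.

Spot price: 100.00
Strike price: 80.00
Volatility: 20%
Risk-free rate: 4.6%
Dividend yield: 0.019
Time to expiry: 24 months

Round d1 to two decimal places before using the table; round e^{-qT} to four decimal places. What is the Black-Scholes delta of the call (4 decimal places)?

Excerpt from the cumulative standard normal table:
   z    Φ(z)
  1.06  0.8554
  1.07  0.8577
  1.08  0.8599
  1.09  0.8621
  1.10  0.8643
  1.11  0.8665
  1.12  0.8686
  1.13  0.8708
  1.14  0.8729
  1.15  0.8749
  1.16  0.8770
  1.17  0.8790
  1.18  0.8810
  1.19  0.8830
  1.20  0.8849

0.8362

σ√T = 0.2 × 1.4142 = 0.2828
ln(S/K) + (r − q + σ²/2)T = ln(100/80) + (0.046 − 0.019 + 0.2²/2)·2 = 0.2231 + 0.0940 = 0.3171
d₁ = 0.3171 / 0.2828 = 1.1213 which rounds to 1.12
N(d₁) = N(1.12) = 0.8686
Δ_call = exp(−qT)·N(d₁) = 0.9627·0.8686 = 0.8362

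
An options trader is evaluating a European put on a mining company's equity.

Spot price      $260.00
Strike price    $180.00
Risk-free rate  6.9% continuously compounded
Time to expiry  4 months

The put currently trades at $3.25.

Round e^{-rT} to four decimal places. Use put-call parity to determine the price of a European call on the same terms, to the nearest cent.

exp(−rT) = exp(−0.069·0.3333) = 0.9773
Put-call parity: C − P = S − K·e^(−rT) = 260 − 180·0.9773 = 260 − 175.9140 = 84.0860
C = P + (C − P) = 3.25 + (84.0860) = 87.3360

$87.34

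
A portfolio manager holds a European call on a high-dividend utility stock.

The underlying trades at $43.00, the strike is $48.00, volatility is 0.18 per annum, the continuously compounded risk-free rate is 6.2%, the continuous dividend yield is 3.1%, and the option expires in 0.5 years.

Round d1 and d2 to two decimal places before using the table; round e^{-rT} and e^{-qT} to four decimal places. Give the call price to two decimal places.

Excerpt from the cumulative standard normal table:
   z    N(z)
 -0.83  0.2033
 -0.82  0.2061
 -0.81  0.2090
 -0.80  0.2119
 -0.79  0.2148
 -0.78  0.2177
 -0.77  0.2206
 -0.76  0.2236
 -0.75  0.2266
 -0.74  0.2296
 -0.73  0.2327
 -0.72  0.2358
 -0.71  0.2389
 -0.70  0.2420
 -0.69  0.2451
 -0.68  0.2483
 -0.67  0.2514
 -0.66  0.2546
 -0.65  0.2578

σ√T = 0.18 × 0.7071 = 0.1273
ln(S/K) + (r − q + σ²/2)T = ln(43/48) + (0.062 − 0.031 + 0.18²/2)·0.5 = -0.1100 + 0.0236 = -0.0864
d₁ = -0.0864 / 0.1273 = -0.6788 ⇒ -0.68
d₂ = d₁ − σ√T = -0.6788 − 0.1273 = -0.8061 ⇒ -0.81
e^(−qT) = e^(−0.031·0.5) = 0.9846;  e^(−rT) = e^(−0.062·0.5) = 0.9695
N(d₁) = N(-0.68) = 0.2483;  N(d₂) = N(-0.81) = 0.2090
C = 43·0.9846·0.2483 − 48·0.9695·0.2090 = 10.5125 − 9.7260 = 0.7865

$0.79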